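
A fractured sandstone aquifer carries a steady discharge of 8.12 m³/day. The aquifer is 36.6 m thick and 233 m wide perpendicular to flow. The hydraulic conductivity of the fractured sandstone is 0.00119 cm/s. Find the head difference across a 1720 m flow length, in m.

1.59

Convert K: 0.00119 cm/s × 864 = 1.028 m/day.
Cross-sectional area A = 233 × 36.6 = 8528 m².
From Q = K·A·i, i = Q / (K·A) = 8.12 / (1.028 × 8528) = 0.0009261.
Head loss Δh = i · L = 0.0009261 × 1720 = 1.593 m.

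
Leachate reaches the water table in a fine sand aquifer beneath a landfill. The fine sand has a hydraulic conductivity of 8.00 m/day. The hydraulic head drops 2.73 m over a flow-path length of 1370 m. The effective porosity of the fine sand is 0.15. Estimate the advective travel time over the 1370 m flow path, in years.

35.3

Hydraulic gradient i = Δh / L = 2.73 / 1370 = 0.001993.
Darcy flux q = K · i = 8.000 × 0.001993 = 0.01594 m/day.
Seepage velocity v = q / n_e = 0.01594 / 0.15 = 0.1063 m/day.
Travel time t = L / v = 1370 / 0.1063 = 12891 days = 35.29 years.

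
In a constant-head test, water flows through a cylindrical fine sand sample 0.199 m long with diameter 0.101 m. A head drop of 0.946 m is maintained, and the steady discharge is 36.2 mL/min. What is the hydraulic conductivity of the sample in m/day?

Cross-sectional area A = π·(d/2)² = π × (0.101/2)² = 0.008012 m².
Convert discharge: 36.2 mL/min = 6.033e-07 m³/s.
Darcy's law rearranged: K = Q·L / (A·Δh) = 6.033e-07 × 0.199 / (0.008012 × 0.946) = 1.584e-05 m/s = 1.369 m/day.

1.37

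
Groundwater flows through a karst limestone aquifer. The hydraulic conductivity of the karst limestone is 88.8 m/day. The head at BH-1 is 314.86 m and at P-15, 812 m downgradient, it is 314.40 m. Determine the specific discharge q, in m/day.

Hydraulic gradient i = (314.86 − 314.40) / 812 = 0.46 / 812 = 0.0005665.
Specific discharge q = K · i = 88.80 × 0.0005665 = 0.05031 m/day.

0.0503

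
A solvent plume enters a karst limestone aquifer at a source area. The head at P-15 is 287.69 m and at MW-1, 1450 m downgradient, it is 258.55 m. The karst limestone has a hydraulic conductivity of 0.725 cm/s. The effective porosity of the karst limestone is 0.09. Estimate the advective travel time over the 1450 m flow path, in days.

Convert K: 0.725 cm/s × 864 = 626.4 m/day.
Hydraulic gradient i = (287.69 − 258.55) / 1450 = 29.14 / 1450 = 0.02010.
Darcy flux q = K · i = 626.4 × 0.02010 = 12.59 m/day.
Seepage velocity v = q / n_e = 12.59 / 0.09 = 139.9 m/day.
Travel time t = L / v = 1450 / 139.9 = 10.37 days.

10.4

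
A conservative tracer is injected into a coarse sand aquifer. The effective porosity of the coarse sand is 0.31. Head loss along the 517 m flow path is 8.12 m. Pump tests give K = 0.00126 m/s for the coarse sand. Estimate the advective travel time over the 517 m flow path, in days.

93.7

Convert K: 0.00126 m/s × 86400 = 108.9 m/day.
Hydraulic gradient i = Δh / L = 8.12 / 517 = 0.01571.
Darcy flux q = K · i = 108.9 × 0.01571 = 1.710 m/day.
Seepage velocity v = q / n_e = 1.710 / 0.31 = 5.516 m/day.
Travel time t = L / v = 517 / 5.516 = 93.74 days.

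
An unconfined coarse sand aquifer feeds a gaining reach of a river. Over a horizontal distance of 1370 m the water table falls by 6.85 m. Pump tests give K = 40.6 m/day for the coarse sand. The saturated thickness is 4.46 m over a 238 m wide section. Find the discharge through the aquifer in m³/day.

215

Cross-sectional area A = 238 × 4.46 = 1061 m².
Hydraulic gradient i = Δh / L = 6.85 / 1370 = 0.005000.
Darcy's law: Q = K · A · i = 40.60 × 1061 × 0.005000 = 215.5 m³/day.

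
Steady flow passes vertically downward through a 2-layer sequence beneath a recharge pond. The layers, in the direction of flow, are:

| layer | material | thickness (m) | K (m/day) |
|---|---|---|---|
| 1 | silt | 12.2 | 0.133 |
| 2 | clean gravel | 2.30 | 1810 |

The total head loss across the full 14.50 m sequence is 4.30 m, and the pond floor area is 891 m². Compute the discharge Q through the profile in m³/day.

Flow is perpendicular to layering, so the layers act in series and the equivalent K is the thickness-weighted harmonic mean.
Total thickness L = 12.2 + 2.30 = 14.50 m.
Σ(b_i/K_i) = 12.2/0.133 + 2.30/1810 = 91.73 d.
K_eq = L / Σ(b_i/K_i) = 14.50 / 91.73 = 0.1581 m/day.
Q = K_eq · A · (Δh/L) = 0.1581 × 891 × (4.30/14.50) = 41.77 m³/day.

41.8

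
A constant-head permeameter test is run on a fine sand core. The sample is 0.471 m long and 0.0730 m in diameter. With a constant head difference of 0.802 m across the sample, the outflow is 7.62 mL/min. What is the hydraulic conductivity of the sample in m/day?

Cross-sectional area A = π·(d/2)² = π × (0.0730/2)² = 0.004185 m².
Convert discharge: 7.62 mL/min = 1.270e-07 m³/s.
Darcy's law rearranged: K = Q·L / (A·Δh) = 1.270e-07 × 0.471 / (0.004185 × 0.802) = 1.782e-05 m/s = 1.540 m/day.

1.54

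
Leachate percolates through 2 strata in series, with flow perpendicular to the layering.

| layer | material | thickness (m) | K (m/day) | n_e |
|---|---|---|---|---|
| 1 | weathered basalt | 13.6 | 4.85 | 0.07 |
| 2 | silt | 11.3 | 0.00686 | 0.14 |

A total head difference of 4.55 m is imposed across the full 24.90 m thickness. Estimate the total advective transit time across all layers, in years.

2.52

With flow normal to the layers, continuity requires the same specific discharge q through every layer.
Σ(b_i/K_i) = 13.6/4.85 + 11.3/0.00686 = 1650 d.
q = Δh / Σ(b_i/K_i) = 4.55 / 1650 = 0.002758 m/day.
In each layer the seepage velocity is v_i = q/n_i, so the layer transit time is t_i = b_i·n_i / q:
  layer 1 (weathered basalt): t_1 = 13.6 × 0.07 / 0.002758 = 345.2 d
  layer 2 (silt): t_2 = 11.3 × 0.14 / 0.002758 = 573.7 d
Total t = Σ t_i = 918.9 days = 2.516 years.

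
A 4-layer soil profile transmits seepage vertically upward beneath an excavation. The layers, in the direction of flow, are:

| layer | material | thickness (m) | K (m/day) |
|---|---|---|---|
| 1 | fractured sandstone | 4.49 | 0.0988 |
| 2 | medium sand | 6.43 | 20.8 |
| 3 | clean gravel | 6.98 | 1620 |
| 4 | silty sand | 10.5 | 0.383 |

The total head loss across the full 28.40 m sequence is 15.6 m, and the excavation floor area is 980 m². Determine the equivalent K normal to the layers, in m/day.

0.388

Flow is perpendicular to layering, so the layers act in series and the equivalent K is the thickness-weighted harmonic mean.
Total thickness L = 4.49 + 6.43 + 6.98 + 10.5 = 28.40 m.
Σ(b_i/K_i) = 4.49/0.0988 + 6.43/20.8 + 6.98/1620 + 10.5/0.383 = 73.17 d.
K_eq = L / Σ(b_i/K_i) = 28.40 / 73.17 = 0.3881 m/day.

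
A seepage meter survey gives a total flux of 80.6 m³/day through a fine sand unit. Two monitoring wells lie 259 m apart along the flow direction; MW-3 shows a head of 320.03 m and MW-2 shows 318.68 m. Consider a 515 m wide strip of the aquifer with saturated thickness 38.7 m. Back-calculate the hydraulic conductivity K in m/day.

0.776

Cross-sectional area A = 515 × 38.7 = 19930 m².
Hydraulic gradient i = (320.03 − 318.68) / 259 = 1.35 / 259 = 0.005212.
From Q = K·A·i, K = Q / (A·i) = 80.6 / (19930 × 0.005212) = 0.7759 m/day.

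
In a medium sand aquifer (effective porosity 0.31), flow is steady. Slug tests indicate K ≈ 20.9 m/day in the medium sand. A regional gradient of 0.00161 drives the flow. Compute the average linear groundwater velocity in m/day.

0.109

Hydraulic gradient i = 0.00161.
Darcy flux q = K · i = 20.90 × 0.001610 = 0.03365 m/day.
Seepage velocity v = q / n_e = 0.03365 / 0.31 = 0.1085 m/day.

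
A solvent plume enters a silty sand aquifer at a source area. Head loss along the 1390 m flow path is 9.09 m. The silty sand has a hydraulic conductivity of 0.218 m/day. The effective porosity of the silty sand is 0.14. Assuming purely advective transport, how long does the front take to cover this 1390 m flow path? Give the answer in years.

Hydraulic gradient i = Δh / L = 9.09 / 1390 = 0.006540.
Darcy flux q = K · i = 0.2180 × 0.006540 = 0.001426 m/day.
Seepage velocity v = q / n_e = 0.001426 / 0.14 = 0.01018 m/day.
Travel time t = L / v = 1390 / 0.01018 = 1.365e+05 days = 373.7 years.

374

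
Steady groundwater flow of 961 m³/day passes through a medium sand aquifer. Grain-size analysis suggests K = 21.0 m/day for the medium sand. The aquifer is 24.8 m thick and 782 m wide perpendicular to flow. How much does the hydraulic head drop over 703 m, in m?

Cross-sectional area A = 782 × 24.8 = 19394 m².
From Q = K·A·i, i = Q / (K·A) = 961 / (21.00 × 19394) = 0.002360.
Head loss Δh = i · L = 0.002360 × 703 = 1.659 m.

1.66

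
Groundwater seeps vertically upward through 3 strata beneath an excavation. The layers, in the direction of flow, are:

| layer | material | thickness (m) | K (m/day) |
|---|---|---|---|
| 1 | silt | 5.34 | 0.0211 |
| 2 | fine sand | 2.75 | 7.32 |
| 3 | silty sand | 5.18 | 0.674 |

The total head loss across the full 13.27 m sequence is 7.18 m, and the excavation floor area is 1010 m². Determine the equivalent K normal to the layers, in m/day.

0.0508

Flow is perpendicular to layering, so the layers act in series and the equivalent K is the thickness-weighted harmonic mean.
Total thickness L = 5.34 + 2.75 + 5.18 = 13.27 m.
Σ(b_i/K_i) = 5.34/0.0211 + 2.75/7.32 + 5.18/0.674 = 261.1 d.
K_eq = L / Σ(b_i/K_i) = 13.27 / 261.1 = 0.05082 m/day.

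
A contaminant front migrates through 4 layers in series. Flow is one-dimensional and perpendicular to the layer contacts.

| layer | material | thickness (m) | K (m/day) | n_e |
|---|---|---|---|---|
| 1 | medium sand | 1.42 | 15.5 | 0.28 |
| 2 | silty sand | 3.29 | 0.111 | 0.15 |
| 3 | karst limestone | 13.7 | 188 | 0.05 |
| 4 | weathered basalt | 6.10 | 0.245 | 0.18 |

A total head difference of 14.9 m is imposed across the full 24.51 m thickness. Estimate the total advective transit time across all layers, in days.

With flow normal to the layers, continuity requires the same specific discharge q through every layer.
Σ(b_i/K_i) = 1.42/15.5 + 3.29/0.111 + 13.7/188 + 6.10/0.245 = 54.70 d.
q = Δh / Σ(b_i/K_i) = 14.9 / 54.70 = 0.2724 m/day.
In each layer the seepage velocity is v_i = q/n_i, so the layer transit time is t_i = b_i·n_i / q:
  layer 1 (medium sand): t_1 = 1.42 × 0.28 / 0.2724 = 1.460 d
  layer 2 (silty sand): t_2 = 3.29 × 0.15 / 0.2724 = 1.812 d
  layer 3 (karst limestone): t_3 = 13.7 × 0.05 / 0.2724 = 2.515 d
  layer 4 (weathered basalt): t_4 = 6.10 × 0.18 / 0.2724 = 4.031 d
Total t = Σ t_i = 9.817 days.

9.82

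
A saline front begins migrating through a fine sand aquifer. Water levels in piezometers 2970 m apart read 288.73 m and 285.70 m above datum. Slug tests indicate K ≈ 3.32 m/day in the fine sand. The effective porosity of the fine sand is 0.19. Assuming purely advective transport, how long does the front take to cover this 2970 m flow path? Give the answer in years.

Hydraulic gradient i = (288.73 − 285.70) / 2970 = 3.03 / 2970 = 0.001020.
Darcy flux q = K · i = 3.320 × 0.001020 = 0.003387 m/day.
Seepage velocity v = q / n_e = 0.003387 / 0.19 = 0.01783 m/day.
Travel time t = L / v = 2970 / 0.01783 = 1.666e+05 days = 456.1 years.

456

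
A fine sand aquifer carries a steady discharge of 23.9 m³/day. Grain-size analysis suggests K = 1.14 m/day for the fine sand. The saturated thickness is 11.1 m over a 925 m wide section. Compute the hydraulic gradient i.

0.00204

Cross-sectional area A = 925 × 11.1 = 10268 m².
From Q = K·A·i, i = Q / (K·A) = 23.9 / (1.140 × 10268) = 0.002042.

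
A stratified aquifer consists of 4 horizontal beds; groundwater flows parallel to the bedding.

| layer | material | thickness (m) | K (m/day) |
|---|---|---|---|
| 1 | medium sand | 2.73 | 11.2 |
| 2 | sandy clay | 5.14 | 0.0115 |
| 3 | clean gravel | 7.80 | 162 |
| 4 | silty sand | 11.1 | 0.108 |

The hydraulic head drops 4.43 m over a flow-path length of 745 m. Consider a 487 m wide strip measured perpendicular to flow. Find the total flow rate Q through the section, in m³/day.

3750

Flow is parallel to layering, so each bed carries its own Darcy discharge and the transmissivities add.
Σ(K_i·b_i) = 11.2×2.73 + 0.0115×5.14 + 162×7.80 + 0.108×11.1 = 1295 m²/day.
Hydraulic gradient i = Δh / L = 4.43 / 745 = 0.005946.
Q = Σ(K_i·b_i) · W · i = 1295 × 487 × 0.005946 = 3751 m³/day.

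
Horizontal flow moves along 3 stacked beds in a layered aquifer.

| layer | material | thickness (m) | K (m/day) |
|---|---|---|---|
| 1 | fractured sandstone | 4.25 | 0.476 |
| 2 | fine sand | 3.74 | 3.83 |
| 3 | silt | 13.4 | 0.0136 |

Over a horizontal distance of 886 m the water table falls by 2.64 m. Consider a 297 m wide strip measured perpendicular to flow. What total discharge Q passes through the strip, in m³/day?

Flow is parallel to layering, so each bed carries its own Darcy discharge and the transmissivities add.
Σ(K_i·b_i) = 0.476×4.25 + 3.83×3.74 + 0.0136×13.4 = 16.53 m²/day.
Hydraulic gradient i = Δh / L = 2.64 / 886 = 0.002980.
Q = Σ(K_i·b_i) · W · i = 16.53 × 297 × 0.002980 = 14.63 m³/day.

14.6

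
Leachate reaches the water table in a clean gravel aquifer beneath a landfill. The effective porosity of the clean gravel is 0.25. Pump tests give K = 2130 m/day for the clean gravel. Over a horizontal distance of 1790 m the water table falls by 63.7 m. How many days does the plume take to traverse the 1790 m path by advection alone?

Hydraulic gradient i = Δh / L = 63.7 / 1790 = 0.03559.
Darcy flux q = K · i = 2130 × 0.03559 = 75.80 m/day.
Seepage velocity v = q / n_e = 75.80 / 0.25 = 303.2 m/day.
Travel time t = L / v = 1790 / 303.2 = 5.904 days.

5.90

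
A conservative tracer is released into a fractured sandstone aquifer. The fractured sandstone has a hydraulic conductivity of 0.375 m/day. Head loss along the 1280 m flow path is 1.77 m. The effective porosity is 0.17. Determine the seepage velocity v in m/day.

Hydraulic gradient i = Δh / L = 1.77 / 1280 = 0.001383.
Darcy flux q = K · i = 0.3750 × 0.001383 = 0.0005186 m/day.
Seepage velocity v = q / n_e = 0.0005186 / 0.17 = 0.003050 m/day.

0.00305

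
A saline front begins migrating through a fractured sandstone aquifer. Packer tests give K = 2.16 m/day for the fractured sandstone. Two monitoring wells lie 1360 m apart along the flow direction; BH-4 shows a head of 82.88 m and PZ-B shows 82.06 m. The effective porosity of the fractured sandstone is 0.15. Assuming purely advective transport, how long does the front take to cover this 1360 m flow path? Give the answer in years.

Hydraulic gradient i = (82.88 − 82.06) / 1360 = 0.82 / 1360 = 0.0006029.
Darcy flux q = K · i = 2.160 × 0.0006029 = 0.001302 m/day.
Seepage velocity v = q / n_e = 0.001302 / 0.15 = 0.008682 m/day.
Travel time t = L / v = 1360 / 0.008682 = 1.566e+05 days = 428.9 years.

429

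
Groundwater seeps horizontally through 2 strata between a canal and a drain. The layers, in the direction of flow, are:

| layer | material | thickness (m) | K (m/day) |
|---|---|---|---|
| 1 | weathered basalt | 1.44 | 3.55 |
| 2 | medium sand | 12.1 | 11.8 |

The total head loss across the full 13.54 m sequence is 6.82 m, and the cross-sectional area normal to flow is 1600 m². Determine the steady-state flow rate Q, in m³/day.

7630

Flow is perpendicular to layering, so the layers act in series and the equivalent K is the thickness-weighted harmonic mean.
Total thickness L = 1.44 + 12.1 = 13.54 m.
Σ(b_i/K_i) = 1.44/3.55 + 12.1/11.8 = 1.431 d.
K_eq = L / Σ(b_i/K_i) = 13.54 / 1.431 = 9.462 m/day.
Q = K_eq · A · (Δh/L) = 9.462 × 1600 × (6.82/13.54) = 7625 m³/day.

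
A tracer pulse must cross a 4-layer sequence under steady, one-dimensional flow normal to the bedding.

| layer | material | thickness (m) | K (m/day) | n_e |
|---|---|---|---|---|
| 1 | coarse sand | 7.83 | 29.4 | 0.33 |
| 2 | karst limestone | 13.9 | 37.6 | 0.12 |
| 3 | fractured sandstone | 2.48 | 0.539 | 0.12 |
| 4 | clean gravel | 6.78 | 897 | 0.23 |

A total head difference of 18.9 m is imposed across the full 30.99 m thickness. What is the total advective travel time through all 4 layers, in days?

With flow normal to the layers, continuity requires the same specific discharge q through every layer.
Σ(b_i/K_i) = 7.83/29.4 + 13.9/37.6 + 2.48/0.539 + 6.78/897 = 5.245 d.
q = Δh / Σ(b_i/K_i) = 18.9 / 5.245 = 3.604 m/day.
In each layer the seepage velocity is v_i = q/n_i, so the layer transit time is t_i = b_i·n_i / q:
  layer 1 (coarse sand): t_1 = 7.83 × 0.33 / 3.604 = 0.7170 d
  layer 2 (karst limestone): t_2 = 13.9 × 0.12 / 3.604 = 0.4629 d
  layer 3 (fractured sandstone): t_3 = 2.48 × 0.12 / 3.604 = 0.08258 d
  layer 4 (clean gravel): t_4 = 6.78 × 0.23 / 3.604 = 0.4327 d
Total t = Σ t_i = 1.695 days.

1.70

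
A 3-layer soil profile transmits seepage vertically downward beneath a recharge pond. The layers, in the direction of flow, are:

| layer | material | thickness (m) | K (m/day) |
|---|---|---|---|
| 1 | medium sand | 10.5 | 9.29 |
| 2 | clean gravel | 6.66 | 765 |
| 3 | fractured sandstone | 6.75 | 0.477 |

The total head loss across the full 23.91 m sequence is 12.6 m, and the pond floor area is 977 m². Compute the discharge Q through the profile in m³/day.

Flow is perpendicular to layering, so the layers act in series and the equivalent K is the thickness-weighted harmonic mean.
Total thickness L = 10.5 + 6.66 + 6.75 = 23.91 m.
Σ(b_i/K_i) = 10.5/9.29 + 6.66/765 + 6.75/0.477 = 15.29 d.
K_eq = L / Σ(b_i/K_i) = 23.91 / 15.29 = 1.564 m/day.
Q = K_eq · A · (Δh/L) = 1.564 × 977 × (12.6/23.91) = 805.1 m³/day.

805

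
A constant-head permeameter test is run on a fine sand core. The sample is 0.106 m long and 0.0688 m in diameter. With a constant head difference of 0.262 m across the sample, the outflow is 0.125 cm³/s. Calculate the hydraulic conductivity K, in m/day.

Cross-sectional area A = π·(d/2)² = π × (0.0688/2)² = 0.003718 m².
Convert discharge: 0.125 cm³/s = 1.250e-07 m³/s.
Darcy's law rearranged: K = Q·L / (A·Δh) = 1.250e-07 × 0.106 / (0.003718 × 0.262) = 1.360e-05 m/s = 1.175 m/day.

1.18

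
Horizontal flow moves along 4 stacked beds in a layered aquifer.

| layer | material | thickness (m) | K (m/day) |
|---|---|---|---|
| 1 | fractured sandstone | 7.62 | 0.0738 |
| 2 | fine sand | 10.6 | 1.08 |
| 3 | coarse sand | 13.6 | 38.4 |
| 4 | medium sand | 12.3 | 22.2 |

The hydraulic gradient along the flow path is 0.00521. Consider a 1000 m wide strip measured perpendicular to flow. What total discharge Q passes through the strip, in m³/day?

Flow is parallel to layering, so each bed carries its own Darcy discharge and the transmissivities add.
Σ(K_i·b_i) = 0.0738×7.62 + 1.08×10.6 + 38.4×13.6 + 22.2×12.3 = 807.3 m²/day.
Hydraulic gradient i = 0.00521.
Q = Σ(K_i·b_i) · W · i = 807.3 × 1000 × 0.005210 = 4206 m³/day.

4210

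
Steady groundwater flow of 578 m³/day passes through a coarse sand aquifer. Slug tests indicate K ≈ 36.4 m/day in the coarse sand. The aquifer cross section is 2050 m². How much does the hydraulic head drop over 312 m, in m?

2.42

From Q = K·A·i, i = Q / (K·A) = 578 / (36.40 × 2050) = 0.007746.
Head loss Δh = i · L = 0.007746 × 312 = 2.417 m.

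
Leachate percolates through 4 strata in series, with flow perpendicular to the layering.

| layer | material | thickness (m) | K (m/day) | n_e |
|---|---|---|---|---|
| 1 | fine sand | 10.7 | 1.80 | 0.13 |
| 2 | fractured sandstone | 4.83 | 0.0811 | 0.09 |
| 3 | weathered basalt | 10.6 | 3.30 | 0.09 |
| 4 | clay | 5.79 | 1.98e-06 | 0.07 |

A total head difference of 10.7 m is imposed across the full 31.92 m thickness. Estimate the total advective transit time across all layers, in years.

With flow normal to the layers, continuity requires the same specific discharge q through every layer.
Σ(b_i/K_i) = 10.7/1.80 + 4.83/0.0811 + 10.6/3.30 + 5.79/1.98e-06 = 2.924e+06 d.
q = Δh / Σ(b_i/K_i) = 10.7 / 2.924e+06 = 3.659e-06 m/day.
In each layer the seepage velocity is v_i = q/n_i, so the layer transit time is t_i = b_i·n_i / q:
  layer 1 (fine sand): t_1 = 10.7 × 0.13 / 3.659e-06 = 3.802e+05 d
  layer 2 (fractured sandstone): t_2 = 4.83 × 0.09 / 3.659e-06 = 1.188e+05 d
  layer 3 (weathered basalt): t_3 = 10.6 × 0.09 / 3.659e-06 = 2.607e+05 d
  layer 4 (clay): t_4 = 5.79 × 0.07 / 3.659e-06 = 1.108e+05 d
Total t = Σ t_i = 8.705e+05 days = 2383 years.

2380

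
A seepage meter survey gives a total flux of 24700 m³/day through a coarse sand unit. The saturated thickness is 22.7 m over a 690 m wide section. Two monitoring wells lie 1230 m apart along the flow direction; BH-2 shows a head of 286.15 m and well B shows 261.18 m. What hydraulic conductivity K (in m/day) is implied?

77.7

Cross-sectional area A = 690 × 22.7 = 15663 m².
Hydraulic gradient i = (286.15 − 261.18) / 1230 = 24.97 / 1230 = 0.02030.
From Q = K·A·i, K = Q / (A·i) = 24700 / (15663 × 0.02030) = 77.68 m/day.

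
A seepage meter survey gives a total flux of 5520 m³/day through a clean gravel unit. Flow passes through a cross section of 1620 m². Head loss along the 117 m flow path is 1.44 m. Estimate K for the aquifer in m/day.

Hydraulic gradient i = Δh / L = 1.44 / 117 = 0.01231.
From Q = K·A·i, K = Q / (A·i) = 5520 / (1620 × 0.01231) = 276.9 m/day.

277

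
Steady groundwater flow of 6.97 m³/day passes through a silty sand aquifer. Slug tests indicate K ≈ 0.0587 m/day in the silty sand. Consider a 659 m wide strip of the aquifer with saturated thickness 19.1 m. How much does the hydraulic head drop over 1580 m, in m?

Cross-sectional area A = 659 × 19.1 = 12587 m².
From Q = K·A·i, i = Q / (K·A) = 6.97 / (0.05870 × 12587) = 0.009434.
Head loss Δh = i · L = 0.009434 × 1580 = 14.91 m.

14.9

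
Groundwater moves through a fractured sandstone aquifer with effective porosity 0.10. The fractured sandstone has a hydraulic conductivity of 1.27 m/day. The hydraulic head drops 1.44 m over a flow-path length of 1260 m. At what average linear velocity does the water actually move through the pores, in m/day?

Hydraulic gradient i = Δh / L = 1.44 / 1260 = 0.001143.
Darcy flux q = K · i = 1.270 × 0.001143 = 0.001451 m/day.
Seepage velocity v = q / n_e = 0.001451 / 0.10 = 0.01451 m/day.

0.0145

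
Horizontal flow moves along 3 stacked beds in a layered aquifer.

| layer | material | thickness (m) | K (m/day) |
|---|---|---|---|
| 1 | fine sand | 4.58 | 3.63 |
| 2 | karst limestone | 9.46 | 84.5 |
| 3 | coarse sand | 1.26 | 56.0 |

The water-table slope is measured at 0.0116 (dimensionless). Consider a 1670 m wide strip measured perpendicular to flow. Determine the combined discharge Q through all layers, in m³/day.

Flow is parallel to layering, so each bed carries its own Darcy discharge and the transmissivities add.
Σ(K_i·b_i) = 3.63×4.58 + 84.5×9.46 + 56.0×1.26 = 886.6 m²/day.
Hydraulic gradient i = 0.0116.
Q = Σ(K_i·b_i) · W · i = 886.6 × 1670 × 0.01160 = 17174 m³/day.

17200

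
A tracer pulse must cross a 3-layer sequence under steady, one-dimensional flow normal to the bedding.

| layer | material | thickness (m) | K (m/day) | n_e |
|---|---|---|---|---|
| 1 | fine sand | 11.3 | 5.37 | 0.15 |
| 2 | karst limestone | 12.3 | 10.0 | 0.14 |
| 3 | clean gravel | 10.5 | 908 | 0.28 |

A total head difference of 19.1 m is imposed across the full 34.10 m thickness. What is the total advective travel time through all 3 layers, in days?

With flow normal to the layers, continuity requires the same specific discharge q through every layer.
Σ(b_i/K_i) = 11.3/5.37 + 12.3/10.0 + 10.5/908 = 3.346 d.
q = Δh / Σ(b_i/K_i) = 19.1 / 3.346 = 5.709 m/day.
In each layer the seepage velocity is v_i = q/n_i, so the layer transit time is t_i = b_i·n_i / q:
  layer 1 (fine sand): t_1 = 11.3 × 0.15 / 5.709 = 0.2969 d
  layer 2 (karst limestone): t_2 = 12.3 × 0.14 / 5.709 = 0.3017 d
  layer 3 (clean gravel): t_3 = 10.5 × 0.28 / 5.709 = 0.5150 d
Total t = Σ t_i = 1.114 days.

1.11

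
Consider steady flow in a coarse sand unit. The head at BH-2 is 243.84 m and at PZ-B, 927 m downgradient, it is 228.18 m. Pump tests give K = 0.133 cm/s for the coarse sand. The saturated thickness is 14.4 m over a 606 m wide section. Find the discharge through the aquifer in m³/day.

16900

Convert K: 0.133 cm/s × 864 = 114.9 m/day.
Cross-sectional area A = 606 × 14.4 = 8726 m².
Hydraulic gradient i = (243.84 − 228.18) / 927 = 15.66 / 927 = 0.01689.
Darcy's law: Q = K · A · i = 114.9 × 8726 × 0.01689 = 16940 m³/day.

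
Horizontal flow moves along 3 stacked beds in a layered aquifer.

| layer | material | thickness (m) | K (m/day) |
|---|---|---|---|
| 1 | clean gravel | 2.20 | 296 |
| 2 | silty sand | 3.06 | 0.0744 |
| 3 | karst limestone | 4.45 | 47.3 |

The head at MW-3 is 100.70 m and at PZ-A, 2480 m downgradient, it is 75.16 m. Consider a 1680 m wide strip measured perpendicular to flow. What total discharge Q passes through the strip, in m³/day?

Flow is parallel to layering, so each bed carries its own Darcy discharge and the transmissivities add.
Σ(K_i·b_i) = 296×2.20 + 0.0744×3.06 + 47.3×4.45 = 861.9 m²/day.
Hydraulic gradient i = (100.70 − 75.16) / 2480 = 25.54 / 2480 = 0.01030.
Q = Σ(K_i·b_i) · W · i = 861.9 × 1680 × 0.01030 = 14912 m³/day.

14900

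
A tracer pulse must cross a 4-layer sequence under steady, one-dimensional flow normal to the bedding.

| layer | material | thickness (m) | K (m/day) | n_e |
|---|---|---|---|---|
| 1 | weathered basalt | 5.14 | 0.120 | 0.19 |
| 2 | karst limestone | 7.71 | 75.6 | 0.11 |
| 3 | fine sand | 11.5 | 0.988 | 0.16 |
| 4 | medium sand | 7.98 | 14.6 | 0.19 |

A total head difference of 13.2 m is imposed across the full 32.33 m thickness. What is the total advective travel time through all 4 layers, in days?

With flow normal to the layers, continuity requires the same specific discharge q through every layer.
Σ(b_i/K_i) = 5.14/0.120 + 7.71/75.6 + 11.5/0.988 + 7.98/14.6 = 55.12 d.
q = Δh / Σ(b_i/K_i) = 13.2 / 55.12 = 0.2395 m/day.
In each layer the seepage velocity is v_i = q/n_i, so the layer transit time is t_i = b_i·n_i / q:
  layer 1 (weathered basalt): t_1 = 5.14 × 0.19 / 0.2395 = 4.078 d
  layer 2 (karst limestone): t_2 = 7.71 × 0.11 / 0.2395 = 3.542 d
  layer 3 (fine sand): t_3 = 11.5 × 0.16 / 0.2395 = 7.684 d
  layer 4 (medium sand): t_4 = 7.98 × 0.19 / 0.2395 = 6.331 d
Total t = Σ t_i = 21.63 days.

21.6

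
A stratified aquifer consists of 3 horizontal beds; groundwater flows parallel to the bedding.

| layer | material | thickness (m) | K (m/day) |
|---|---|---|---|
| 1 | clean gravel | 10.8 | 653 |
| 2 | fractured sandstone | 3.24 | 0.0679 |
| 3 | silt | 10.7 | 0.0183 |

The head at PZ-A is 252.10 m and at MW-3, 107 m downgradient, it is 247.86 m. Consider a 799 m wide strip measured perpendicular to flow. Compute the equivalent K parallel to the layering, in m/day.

Flow is parallel to layering, so each bed carries its own Darcy discharge and the transmissivities add.
Σ(K_i·b_i) = 653×10.8 + 0.0679×3.24 + 0.0183×10.7 = 7053 m²/day.
Total thickness b = 24.74 m, so K_eq = Σ(K_i·b_i)/b = 285.1 m/day.

285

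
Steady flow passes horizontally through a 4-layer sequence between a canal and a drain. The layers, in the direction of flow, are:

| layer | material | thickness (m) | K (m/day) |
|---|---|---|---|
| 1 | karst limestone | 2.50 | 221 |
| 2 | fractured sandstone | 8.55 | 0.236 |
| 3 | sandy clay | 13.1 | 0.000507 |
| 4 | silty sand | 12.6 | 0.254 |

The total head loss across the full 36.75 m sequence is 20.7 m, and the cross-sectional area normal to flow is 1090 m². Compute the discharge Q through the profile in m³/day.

Flow is perpendicular to layering, so the layers act in series and the equivalent K is the thickness-weighted harmonic mean.
Total thickness L = 2.50 + 8.55 + 13.1 + 12.6 = 36.75 m.
Σ(b_i/K_i) = 2.50/221 + 8.55/0.236 + 13.1/0.000507 + 12.6/0.254 = 25924 d.
K_eq = L / Σ(b_i/K_i) = 36.75 / 25924 = 0.001418 m/day.
Q = K_eq · A · (Δh/L) = 0.001418 × 1090 × (20.7/36.75) = 0.8703 m³/day.

0.870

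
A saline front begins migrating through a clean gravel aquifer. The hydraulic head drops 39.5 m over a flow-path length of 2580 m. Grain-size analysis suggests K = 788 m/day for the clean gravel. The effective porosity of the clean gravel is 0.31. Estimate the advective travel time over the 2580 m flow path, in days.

Hydraulic gradient i = Δh / L = 39.5 / 2580 = 0.01531.
Darcy flux q = K · i = 788.0 × 0.01531 = 12.06 m/day.
Seepage velocity v = q / n_e = 12.06 / 0.31 = 38.92 m/day.
Travel time t = L / v = 2580 / 38.92 = 66.29 days.

66.3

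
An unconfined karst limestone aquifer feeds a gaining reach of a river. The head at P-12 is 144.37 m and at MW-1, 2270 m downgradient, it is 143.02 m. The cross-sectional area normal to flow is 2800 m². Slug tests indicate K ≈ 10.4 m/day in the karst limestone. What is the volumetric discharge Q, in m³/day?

17.3

Hydraulic gradient i = (144.37 − 143.02) / 2270 = 1.35 / 2270 = 0.0005947.
Darcy's law: Q = K · A · i = 10.40 × 2800 × 0.0005947 = 17.32 m³/day.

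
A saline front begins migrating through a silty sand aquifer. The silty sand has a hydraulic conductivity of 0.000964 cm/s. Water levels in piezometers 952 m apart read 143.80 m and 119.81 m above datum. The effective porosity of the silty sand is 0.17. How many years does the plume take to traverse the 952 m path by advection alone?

21.1

Convert K: 0.000964 cm/s × 864 = 0.8329 m/day.
Hydraulic gradient i = (143.80 − 119.81) / 952 = 23.99 / 952 = 0.02520.
Darcy flux q = K · i = 0.8329 × 0.02520 = 0.02099 m/day.
Seepage velocity v = q / n_e = 0.02099 / 0.17 = 0.1235 m/day.
Travel time t = L / v = 952 / 0.1235 = 7711 days = 21.11 years.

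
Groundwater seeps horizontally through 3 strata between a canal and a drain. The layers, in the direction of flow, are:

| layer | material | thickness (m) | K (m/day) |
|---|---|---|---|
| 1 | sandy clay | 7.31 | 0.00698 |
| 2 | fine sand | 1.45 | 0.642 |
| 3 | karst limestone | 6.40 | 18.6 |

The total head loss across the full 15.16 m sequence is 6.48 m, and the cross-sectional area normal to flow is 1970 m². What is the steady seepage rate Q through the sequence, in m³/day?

Flow is perpendicular to layering, so the layers act in series and the equivalent K is the thickness-weighted harmonic mean.
Total thickness L = 7.31 + 1.45 + 6.40 = 15.16 m.
Σ(b_i/K_i) = 7.31/0.00698 + 1.45/0.642 + 6.40/18.6 = 1050 d.
K_eq = L / Σ(b_i/K_i) = 15.16 / 1050 = 0.01444 m/day.
Q = K_eq · A · (Δh/L) = 0.01444 × 1970 × (6.48/15.16) = 12.16 m³/day.

12.2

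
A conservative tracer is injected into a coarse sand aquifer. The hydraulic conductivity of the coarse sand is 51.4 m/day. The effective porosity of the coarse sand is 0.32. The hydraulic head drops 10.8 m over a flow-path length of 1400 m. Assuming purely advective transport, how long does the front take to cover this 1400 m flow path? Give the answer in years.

Hydraulic gradient i = Δh / L = 10.8 / 1400 = 0.007714.
Darcy flux q = K · i = 51.40 × 0.007714 = 0.3965 m/day.
Seepage velocity v = q / n_e = 0.3965 / 0.32 = 1.239 m/day.
Travel time t = L / v = 1400 / 1.239 = 1130 days = 3.093 years.

3.09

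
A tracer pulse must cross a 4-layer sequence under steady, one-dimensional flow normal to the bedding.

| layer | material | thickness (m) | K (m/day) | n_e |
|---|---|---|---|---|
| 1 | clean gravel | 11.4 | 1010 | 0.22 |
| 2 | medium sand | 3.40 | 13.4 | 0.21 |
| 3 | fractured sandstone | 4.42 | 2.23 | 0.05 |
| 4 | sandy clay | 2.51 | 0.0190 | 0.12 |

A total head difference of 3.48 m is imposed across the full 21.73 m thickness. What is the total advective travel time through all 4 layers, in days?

With flow normal to the layers, continuity requires the same specific discharge q through every layer.
Σ(b_i/K_i) = 11.4/1010 + 3.40/13.4 + 4.42/2.23 + 2.51/0.0190 = 134.4 d.
q = Δh / Σ(b_i/K_i) = 3.48 / 134.4 = 0.02590 m/day.
In each layer the seepage velocity is v_i = q/n_i, so the layer transit time is t_i = b_i·n_i / q:
  layer 1 (clean gravel): t_1 = 11.4 × 0.22 / 0.02590 = 96.83 d
  layer 2 (medium sand): t_2 = 3.40 × 0.21 / 0.02590 = 27.57 d
  layer 3 (fractured sandstone): t_3 = 4.42 × 0.05 / 0.02590 = 8.532 d
  layer 4 (sandy clay): t_4 = 2.51 × 0.12 / 0.02590 = 11.63 d
Total t = Σ t_i = 144.6 days.

145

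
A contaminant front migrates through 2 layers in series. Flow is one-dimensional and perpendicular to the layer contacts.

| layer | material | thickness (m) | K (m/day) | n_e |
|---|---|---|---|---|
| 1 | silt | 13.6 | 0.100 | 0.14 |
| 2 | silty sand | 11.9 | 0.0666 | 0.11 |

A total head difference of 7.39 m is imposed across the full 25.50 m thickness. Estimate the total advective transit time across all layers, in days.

137

With flow normal to the layers, continuity requires the same specific discharge q through every layer.
Σ(b_i/K_i) = 13.6/0.100 + 11.9/0.0666 = 314.7 d.
q = Δh / Σ(b_i/K_i) = 7.39 / 314.7 = 0.02348 m/day.
In each layer the seepage velocity is v_i = q/n_i, so the layer transit time is t_i = b_i·n_i / q:
  layer 1 (silt): t_1 = 13.6 × 0.14 / 0.02348 = 81.08 d
  layer 2 (silty sand): t_2 = 11.9 × 0.11 / 0.02348 = 55.74 d
Total t = Σ t_i = 136.8 days.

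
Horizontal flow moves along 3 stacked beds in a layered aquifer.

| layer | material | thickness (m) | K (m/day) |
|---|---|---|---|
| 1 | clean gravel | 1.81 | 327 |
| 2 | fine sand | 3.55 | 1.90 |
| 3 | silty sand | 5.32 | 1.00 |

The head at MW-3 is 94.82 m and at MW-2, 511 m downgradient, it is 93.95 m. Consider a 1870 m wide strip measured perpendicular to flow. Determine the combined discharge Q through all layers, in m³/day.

1920

Flow is parallel to layering, so each bed carries its own Darcy discharge and the transmissivities add.
Σ(K_i·b_i) = 327×1.81 + 1.90×3.55 + 1.00×5.32 = 603.9 m²/day.
Hydraulic gradient i = (94.82 − 93.95) / 511 = 0.87 / 511 = 0.001703.
Q = Σ(K_i·b_i) · W · i = 603.9 × 1870 × 0.001703 = 1923 m³/day.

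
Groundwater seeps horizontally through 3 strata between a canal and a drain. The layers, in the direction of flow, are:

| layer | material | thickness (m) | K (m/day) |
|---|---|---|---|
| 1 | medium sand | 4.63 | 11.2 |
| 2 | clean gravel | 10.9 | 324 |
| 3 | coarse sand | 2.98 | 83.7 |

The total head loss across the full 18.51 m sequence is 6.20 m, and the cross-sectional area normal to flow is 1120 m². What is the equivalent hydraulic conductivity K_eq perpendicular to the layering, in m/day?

Flow is perpendicular to layering, so the layers act in series and the equivalent K is the thickness-weighted harmonic mean.
Total thickness L = 4.63 + 10.9 + 2.98 = 18.51 m.
Σ(b_i/K_i) = 4.63/11.2 + 10.9/324 + 2.98/83.7 = 0.4826 d.
K_eq = L / Σ(b_i/K_i) = 18.51 / 0.4826 = 38.35 m/day.

38.4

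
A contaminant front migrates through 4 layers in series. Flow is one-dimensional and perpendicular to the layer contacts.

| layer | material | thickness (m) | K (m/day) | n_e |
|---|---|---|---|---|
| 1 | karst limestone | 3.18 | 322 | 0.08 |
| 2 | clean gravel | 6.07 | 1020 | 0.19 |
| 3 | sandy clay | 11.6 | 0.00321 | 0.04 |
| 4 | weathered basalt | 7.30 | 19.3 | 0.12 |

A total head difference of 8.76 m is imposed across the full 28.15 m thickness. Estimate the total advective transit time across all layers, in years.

With flow normal to the layers, continuity requires the same specific discharge q through every layer.
Σ(b_i/K_i) = 3.18/322 + 6.07/1020 + 11.6/0.00321 + 7.30/19.3 = 3614 d.
q = Δh / Σ(b_i/K_i) = 8.76 / 3614 = 0.002424 m/day.
In each layer the seepage velocity is v_i = q/n_i, so the layer transit time is t_i = b_i·n_i / q:
  layer 1 (karst limestone): t_1 = 3.18 × 0.08 / 0.002424 = 105.0 d
  layer 2 (clean gravel): t_2 = 6.07 × 0.19 / 0.002424 = 475.8 d
  layer 3 (sandy clay): t_3 = 11.6 × 0.04 / 0.002424 = 191.4 d
  layer 4 (weathered basalt): t_4 = 7.30 × 0.12 / 0.002424 = 361.4 d
Total t = Σ t_i = 1134 days = 3.104 years.

3.10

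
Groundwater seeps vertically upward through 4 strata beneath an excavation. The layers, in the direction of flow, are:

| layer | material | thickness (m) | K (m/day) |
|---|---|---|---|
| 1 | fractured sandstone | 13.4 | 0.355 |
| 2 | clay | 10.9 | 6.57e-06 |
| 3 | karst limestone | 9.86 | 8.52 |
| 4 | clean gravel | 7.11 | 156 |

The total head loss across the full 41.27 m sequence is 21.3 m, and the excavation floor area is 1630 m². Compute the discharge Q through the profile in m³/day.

Flow is perpendicular to layering, so the layers act in series and the equivalent K is the thickness-weighted harmonic mean.
Total thickness L = 13.4 + 10.9 + 9.86 + 7.11 = 41.27 m.
Σ(b_i/K_i) = 13.4/0.355 + 10.9/6.57e-06 + 9.86/8.52 + 7.11/156 = 1.659e+06 d.
K_eq = L / Σ(b_i/K_i) = 41.27 / 1.659e+06 = 2.488e-05 m/day.
Q = K_eq · A · (Δh/L) = 2.488e-05 × 1630 × (21.3/41.27) = 0.02093 m³/day.

0.0209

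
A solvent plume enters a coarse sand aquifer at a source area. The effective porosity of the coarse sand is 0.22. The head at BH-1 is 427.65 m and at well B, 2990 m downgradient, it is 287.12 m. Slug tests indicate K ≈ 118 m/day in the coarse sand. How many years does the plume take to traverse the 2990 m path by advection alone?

Hydraulic gradient i = (427.65 − 287.12) / 2990 = 140.53 / 2990 = 0.04700.
Darcy flux q = K · i = 118.0 × 0.04700 = 5.546 m/day.
Seepage velocity v = q / n_e = 5.546 / 0.22 = 25.21 m/day.
Travel time t = L / v = 2990 / 25.21 = 118.6 days = 0.3247 years.

0.325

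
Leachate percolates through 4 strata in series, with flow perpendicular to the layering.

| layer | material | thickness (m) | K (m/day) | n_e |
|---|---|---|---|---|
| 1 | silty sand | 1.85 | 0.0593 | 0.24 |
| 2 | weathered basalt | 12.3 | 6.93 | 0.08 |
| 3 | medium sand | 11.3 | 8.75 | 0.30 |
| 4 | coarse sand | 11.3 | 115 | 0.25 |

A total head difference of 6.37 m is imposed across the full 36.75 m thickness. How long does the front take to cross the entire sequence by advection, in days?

41.2

With flow normal to the layers, continuity requires the same specific discharge q through every layer.
Σ(b_i/K_i) = 1.85/0.0593 + 12.3/6.93 + 11.3/8.75 + 11.3/115 = 34.36 d.
q = Δh / Σ(b_i/K_i) = 6.37 / 34.36 = 0.1854 m/day.
In each layer the seepage velocity is v_i = q/n_i, so the layer transit time is t_i = b_i·n_i / q:
  layer 1 (silty sand): t_1 = 1.85 × 0.24 / 0.1854 = 2.395 d
  layer 2 (weathered basalt): t_2 = 12.3 × 0.08 / 0.1854 = 5.308 d
  layer 3 (medium sand): t_3 = 11.3 × 0.30 / 0.1854 = 18.29 d
  layer 4 (coarse sand): t_4 = 11.3 × 0.25 / 0.1854 = 15.24 d
Total t = Σ t_i = 41.23 days.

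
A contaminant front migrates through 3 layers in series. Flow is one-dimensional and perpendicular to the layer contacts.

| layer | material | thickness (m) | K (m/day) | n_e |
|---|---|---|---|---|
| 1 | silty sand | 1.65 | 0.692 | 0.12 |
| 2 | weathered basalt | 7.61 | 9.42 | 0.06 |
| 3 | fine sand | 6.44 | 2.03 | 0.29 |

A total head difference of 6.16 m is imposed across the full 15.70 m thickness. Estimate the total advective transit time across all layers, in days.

With flow normal to the layers, continuity requires the same specific discharge q through every layer.
Σ(b_i/K_i) = 1.65/0.692 + 7.61/9.42 + 6.44/2.03 = 6.365 d.
q = Δh / Σ(b_i/K_i) = 6.16 / 6.365 = 0.9678 m/day.
In each layer the seepage velocity is v_i = q/n_i, so the layer transit time is t_i = b_i·n_i / q:
  layer 1 (silty sand): t_1 = 1.65 × 0.12 / 0.9678 = 0.2046 d
  layer 2 (weathered basalt): t_2 = 7.61 × 0.06 / 0.9678 = 0.4718 d
  layer 3 (fine sand): t_3 = 6.44 × 0.29 / 0.9678 = 1.930 d
Total t = Σ t_i = 2.606 days.

2.61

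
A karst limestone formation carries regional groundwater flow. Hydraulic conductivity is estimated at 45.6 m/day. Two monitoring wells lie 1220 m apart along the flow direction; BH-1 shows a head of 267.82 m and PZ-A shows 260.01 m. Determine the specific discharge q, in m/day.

0.292

Hydraulic gradient i = (267.82 − 260.01) / 1220 = 7.81 / 1220 = 0.006402.
Specific discharge q = K · i = 45.60 × 0.006402 = 0.2919 m/day.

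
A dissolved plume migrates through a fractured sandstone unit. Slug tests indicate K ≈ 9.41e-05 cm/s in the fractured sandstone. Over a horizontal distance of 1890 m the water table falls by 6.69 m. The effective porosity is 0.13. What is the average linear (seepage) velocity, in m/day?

Convert K: 9.41e-05 cm/s × 864 = 0.08130 m/day.
Hydraulic gradient i = Δh / L = 6.69 / 1890 = 0.003540.
Darcy flux q = K · i = 0.08130 × 0.003540 = 0.0002878 m/day.
Seepage velocity v = q / n_e = 0.0002878 / 0.13 = 0.002214 m/day.

0.00221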